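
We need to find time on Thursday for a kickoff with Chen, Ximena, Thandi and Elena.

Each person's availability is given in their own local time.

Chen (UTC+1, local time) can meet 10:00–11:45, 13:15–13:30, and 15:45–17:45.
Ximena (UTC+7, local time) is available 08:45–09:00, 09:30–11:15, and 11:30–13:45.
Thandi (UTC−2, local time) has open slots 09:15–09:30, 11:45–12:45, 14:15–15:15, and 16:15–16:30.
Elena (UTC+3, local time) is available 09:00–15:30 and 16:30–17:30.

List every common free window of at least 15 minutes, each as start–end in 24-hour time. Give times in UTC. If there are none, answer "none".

Chen → UTC: 09:00–10:45, 12:15–12:30, 14:45–16:45.
Ximena → UTC: 01:45–02:00, 02:30–04:15, 04:30–06:45.
Thandi → UTC: 11:15–11:30, 13:45–14:45, 16:15–17:15, 18:15–18:30.
Elena → UTC: 06:00–12:30, 13:30–14:30.
Chen ∩ Ximena: (none).
Chen ∩ Ximena ∩ Thandi: (none).
Chen ∩ Ximena ∩ Thandi ∩ Elena: (none).
Windows ≥ 15 min: (none).

none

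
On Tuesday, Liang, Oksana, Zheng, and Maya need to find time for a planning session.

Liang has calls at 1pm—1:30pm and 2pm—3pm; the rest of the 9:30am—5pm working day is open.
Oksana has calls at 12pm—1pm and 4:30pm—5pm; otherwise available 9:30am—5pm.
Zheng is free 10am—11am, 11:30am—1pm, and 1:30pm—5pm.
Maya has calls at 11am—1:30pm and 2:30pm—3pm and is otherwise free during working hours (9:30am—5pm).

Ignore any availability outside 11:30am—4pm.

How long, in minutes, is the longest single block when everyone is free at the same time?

60 minutes

Liang free within 09:30–17:00: 09:30–13:00, 13:30–14:00, 15:00–17:00.
Oksana free within 09:30–17:00: 09:30–12:00, 13:00–16:30.
Maya free within 09:30–17:00: 09:30–11:00, 13:30–14:30, 15:00–17:00.
Liang ∩ Oksana: 09:30–12:00, 13:30–14:00, 15:00–16:30.
Liang ∩ Oksana ∩ Zheng: 10:00–11:00, 11:30–12:00, 13:30–14:00, 15:00–16:30.
Liang ∩ Oksana ∩ Zheng ∩ Maya: 10:00–11:00, 13:30–14:00, 15:00–16:30.
Restricted to 11:30–16:00: 13:30–14:00, 15:00–16:00.
Common window lengths: 30, 60 min; longest is 60.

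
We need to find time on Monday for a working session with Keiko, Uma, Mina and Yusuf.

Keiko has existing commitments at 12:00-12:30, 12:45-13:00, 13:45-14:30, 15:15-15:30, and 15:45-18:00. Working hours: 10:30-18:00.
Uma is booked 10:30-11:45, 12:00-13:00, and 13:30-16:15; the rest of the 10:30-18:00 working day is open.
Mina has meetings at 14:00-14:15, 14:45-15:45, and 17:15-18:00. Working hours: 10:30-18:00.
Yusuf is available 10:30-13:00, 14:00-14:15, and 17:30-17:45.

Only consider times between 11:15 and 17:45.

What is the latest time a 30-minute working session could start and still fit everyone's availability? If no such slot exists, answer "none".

none

Keiko free within 10:30–18:00: 10:30–12:00, 12:30–12:45, 13:00–13:45, 14:30–15:15, 15:30–15:45.
Uma free within 10:30–18:00: 11:45–12:00, 13:00–13:30, 16:15–18:00.
Mina free within 10:30–18:00: 10:30–14:00, 14:15–14:45, 15:45–17:15.
Keiko ∩ Uma: 11:45–12:00, 13:00–13:30.
Keiko ∩ Uma ∩ Mina: 11:45–12:00, 13:00–13:30.
Keiko ∩ Uma ∩ Mina ∩ Yusuf: 11:45–12:00.
Restricted to 11:15–17:45: 11:45–12:00.
Windows ≥ 30 min: (none).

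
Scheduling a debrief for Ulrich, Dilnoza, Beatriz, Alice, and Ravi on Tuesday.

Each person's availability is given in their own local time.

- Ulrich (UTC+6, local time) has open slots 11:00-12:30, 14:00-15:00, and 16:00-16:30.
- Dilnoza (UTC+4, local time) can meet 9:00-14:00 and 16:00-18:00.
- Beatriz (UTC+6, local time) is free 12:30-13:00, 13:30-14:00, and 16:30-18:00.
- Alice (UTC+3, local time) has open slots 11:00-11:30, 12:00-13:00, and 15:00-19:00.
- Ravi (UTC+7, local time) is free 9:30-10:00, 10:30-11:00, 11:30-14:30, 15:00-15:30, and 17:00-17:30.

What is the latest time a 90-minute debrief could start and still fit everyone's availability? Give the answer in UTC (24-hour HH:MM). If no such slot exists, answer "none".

Ulrich → UTC: 05:00–06:30, 08:00–09:00, 10:00–10:30.
Dilnoza → UTC: 05:00–10:00, 12:00–14:00.
Beatriz → UTC: 06:30–07:00, 07:30–08:00, 10:30–12:00.
Alice → UTC: 08:00–08:30, 09:00–10:00, 12:00–16:00.
Ravi → UTC: 02:30–03:00, 03:30–04:00, 04:30–07:30, 08:00–08:30, 10:00–10:30.
Ulrich ∩ Dilnoza: 05:00–06:30, 08:00–09:00.
Ulrich ∩ Dilnoza ∩ Beatriz: (none).
Ulrich ∩ Dilnoza ∩ Beatriz ∩ Alice: (none).
Ulrich ∩ Dilnoza ∩ Beatriz ∩ Alice ∩ Ravi: (none).
Windows ≥ 90 min: (none).

none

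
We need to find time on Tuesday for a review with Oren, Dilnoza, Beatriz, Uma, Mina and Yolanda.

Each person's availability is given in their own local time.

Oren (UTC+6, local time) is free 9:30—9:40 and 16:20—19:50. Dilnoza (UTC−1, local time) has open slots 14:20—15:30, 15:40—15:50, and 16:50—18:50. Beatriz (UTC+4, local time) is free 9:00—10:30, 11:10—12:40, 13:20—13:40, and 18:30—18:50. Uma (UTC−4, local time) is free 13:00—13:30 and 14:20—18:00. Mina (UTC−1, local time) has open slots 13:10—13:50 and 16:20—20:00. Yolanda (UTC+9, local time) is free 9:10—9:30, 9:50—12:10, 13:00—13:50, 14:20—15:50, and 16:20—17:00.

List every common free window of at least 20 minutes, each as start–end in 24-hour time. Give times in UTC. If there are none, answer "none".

none

Oren → UTC: 03:30–03:40, 10:20–13:50.
Dilnoza → UTC: 15:20–16:30, 16:40–16:50, 17:50–19:50.
Beatriz → UTC: 05:00–06:30, 07:10–08:40, 09:20–09:40, 14:30–14:50.
Uma → UTC: 17:00–17:30, 18:20–22:00.
Mina → UTC: 14:10–14:50, 17:20–21:00.
Yolanda → UTC: 00:10–00:30, 00:50–03:10, 04:00–04:50, 05:20–06:50, 07:20–08:00.
Oren ∩ Dilnoza: (none).
Oren ∩ Dilnoza ∩ Beatriz: (none).
Oren ∩ Dilnoza ∩ Beatriz ∩ Uma: (none).
Oren ∩ Dilnoza ∩ Beatriz ∩ Uma ∩ Mina: (none).
Oren ∩ Dilnoza ∩ Beatriz ∩ Uma ∩ Mina ∩ Yolanda: (none).
Windows ≥ 20 min: (none).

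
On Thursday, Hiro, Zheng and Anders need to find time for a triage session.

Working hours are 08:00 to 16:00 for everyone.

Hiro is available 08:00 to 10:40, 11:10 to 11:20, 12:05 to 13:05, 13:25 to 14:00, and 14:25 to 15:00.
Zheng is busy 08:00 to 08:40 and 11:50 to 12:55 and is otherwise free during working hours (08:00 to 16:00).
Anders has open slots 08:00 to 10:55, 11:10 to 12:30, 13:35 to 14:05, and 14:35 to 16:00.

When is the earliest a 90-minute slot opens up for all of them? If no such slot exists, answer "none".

08:40

Zheng free within 08:00–16:00: 08:40–11:50, 12:55–16:00.
Hiro ∩ Zheng: 08:40–10:40, 11:10–11:20, 12:55–13:05, 13:25–14:00, 14:25–15:00.
Hiro ∩ Zheng ∩ Anders: 08:40–10:40, 11:10–11:20, 13:35–14:00, 14:35–15:00.
Windows ≥ 90 min: 08:40–10:40.
Earliest such window starts at 08:40.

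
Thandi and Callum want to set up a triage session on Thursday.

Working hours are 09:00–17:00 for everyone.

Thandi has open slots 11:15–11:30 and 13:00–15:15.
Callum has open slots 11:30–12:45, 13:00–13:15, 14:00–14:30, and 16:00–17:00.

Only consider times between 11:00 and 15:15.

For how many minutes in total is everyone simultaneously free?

Thandi ∩ Callum: 13:00–13:15, 14:00–14:30.
Restricted to 11:00–15:15: 13:00–13:15, 14:00–14:30.
Total common minutes: 15 + 30 = 45.

45 minutes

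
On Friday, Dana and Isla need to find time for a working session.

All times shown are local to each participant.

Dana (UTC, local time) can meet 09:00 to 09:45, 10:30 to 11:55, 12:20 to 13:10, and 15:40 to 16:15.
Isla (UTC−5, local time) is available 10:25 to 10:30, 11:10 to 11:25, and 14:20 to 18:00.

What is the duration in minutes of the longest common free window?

5 minutes

Dana → UTC: 09:00–09:45, 10:30–11:55, 12:20–13:10, 15:40–16:15.
Isla → UTC: 15:25–15:30, 16:10–16:25, 19:20–23:00.
Dana ∩ Isla: 16:10–16:15.
Single common window of 5 minutes.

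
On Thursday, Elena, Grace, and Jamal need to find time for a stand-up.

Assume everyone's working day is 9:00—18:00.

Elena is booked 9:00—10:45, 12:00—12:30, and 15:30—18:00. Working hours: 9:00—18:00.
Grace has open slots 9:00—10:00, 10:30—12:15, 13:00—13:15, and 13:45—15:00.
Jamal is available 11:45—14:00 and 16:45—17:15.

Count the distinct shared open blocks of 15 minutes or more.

3

Elena free within 09:00–18:00: 10:45–12:00, 12:30–15:30.
Elena ∩ Grace: 10:45–12:00, 13:00–13:15, 13:45–15:00.
Elena ∩ Grace ∩ Jamal: 11:45–12:00, 13:00–13:15, 13:45–14:00.
Windows ≥ 15 min: 11:45–12:00, 13:00–13:15, 13:45–14:00.
That's 3 windows.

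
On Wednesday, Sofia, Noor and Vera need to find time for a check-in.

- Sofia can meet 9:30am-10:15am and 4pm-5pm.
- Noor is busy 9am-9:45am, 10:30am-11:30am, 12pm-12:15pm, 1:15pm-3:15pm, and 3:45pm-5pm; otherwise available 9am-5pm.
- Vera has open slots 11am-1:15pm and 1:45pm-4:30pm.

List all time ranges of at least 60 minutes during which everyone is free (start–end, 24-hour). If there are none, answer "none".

none

Noor free within 09:00–17:00: 09:45–10:30, 11:30–12:00, 12:15–13:15, 15:15–15:45.
Sofia ∩ Noor: 09:45–10:15.
Sofia ∩ Noor ∩ Vera: (none).
Windows ≥ 60 min: (none).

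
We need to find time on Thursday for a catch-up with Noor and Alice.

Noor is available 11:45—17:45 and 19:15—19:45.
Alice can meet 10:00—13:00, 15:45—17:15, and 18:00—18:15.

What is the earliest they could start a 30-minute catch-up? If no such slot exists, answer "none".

Noor ∩ Alice: 11:45–13:00, 15:45–17:15.
Windows ≥ 30 min: 11:45–13:00, 15:45–17:15.
Earliest such window starts at 11:45.

11:45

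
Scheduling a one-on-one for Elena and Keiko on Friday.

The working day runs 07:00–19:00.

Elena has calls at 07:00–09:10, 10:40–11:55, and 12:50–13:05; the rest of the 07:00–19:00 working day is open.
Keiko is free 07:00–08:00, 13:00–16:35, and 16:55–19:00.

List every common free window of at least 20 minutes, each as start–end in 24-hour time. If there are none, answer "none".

13:05–16:35, 16:55–19:00

Elena free within 07:00–19:00: 09:10–10:40, 11:55–12:50, 13:05–19:00.
Elena ∩ Keiko: 13:05–16:35, 16:55–19:00.
Windows ≥ 20 min: 13:05–16:35, 16:55–19:00.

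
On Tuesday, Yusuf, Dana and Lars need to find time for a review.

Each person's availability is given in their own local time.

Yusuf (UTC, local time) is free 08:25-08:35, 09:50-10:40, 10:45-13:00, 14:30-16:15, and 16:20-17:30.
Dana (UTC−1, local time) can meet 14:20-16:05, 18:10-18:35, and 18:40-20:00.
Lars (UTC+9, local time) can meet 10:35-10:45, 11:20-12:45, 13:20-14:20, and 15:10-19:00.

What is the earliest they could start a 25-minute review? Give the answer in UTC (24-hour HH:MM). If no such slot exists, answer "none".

none

Yusuf → UTC: 08:25–08:35, 09:50–10:40, 10:45–13:00, 14:30–16:15, 16:20–17:30.
Dana → UTC: 15:20–17:05, 19:10–19:35, 19:40–21:00.
Lars → UTC: 01:35–01:45, 02:20–03:45, 04:20–05:20, 06:10–10:00.
Yusuf ∩ Dana: 15:20–16:15, 16:20–17:05.
Yusuf ∩ Dana ∩ Lars: (none).
Windows ≥ 25 min: (none).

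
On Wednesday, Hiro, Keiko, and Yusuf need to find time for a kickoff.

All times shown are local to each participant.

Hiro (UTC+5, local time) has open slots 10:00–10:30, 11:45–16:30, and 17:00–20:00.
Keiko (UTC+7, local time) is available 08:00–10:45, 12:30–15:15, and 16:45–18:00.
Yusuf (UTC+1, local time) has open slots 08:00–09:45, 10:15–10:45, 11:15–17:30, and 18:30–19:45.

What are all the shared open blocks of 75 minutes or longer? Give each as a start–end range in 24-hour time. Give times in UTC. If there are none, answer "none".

07:00–08:15

Hiro → UTC: 05:00–05:30, 06:45–11:30, 12:00–15:00.
Keiko → UTC: 01:00–03:45, 05:30–08:15, 09:45–11:00.
Yusuf → UTC: 07:00–08:45, 09:15–09:45, 10:15–16:30, 17:30–18:45.
Hiro ∩ Keiko: 06:45–08:15, 09:45–11:00.
Hiro ∩ Keiko ∩ Yusuf: 07:00–08:15, 10:15–11:00.
Windows ≥ 75 min: 07:00–08:15.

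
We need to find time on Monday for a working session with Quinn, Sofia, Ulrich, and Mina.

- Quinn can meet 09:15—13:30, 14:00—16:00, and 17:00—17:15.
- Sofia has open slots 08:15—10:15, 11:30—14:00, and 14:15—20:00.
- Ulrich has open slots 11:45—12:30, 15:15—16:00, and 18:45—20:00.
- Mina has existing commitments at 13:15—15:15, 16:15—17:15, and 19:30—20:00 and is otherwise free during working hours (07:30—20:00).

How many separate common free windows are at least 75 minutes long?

Mina free within 07:30–20:00: 07:30–13:15, 15:15–16:15, 17:15–19:30.
Quinn ∩ Sofia: 09:15–10:15, 11:30–13:30, 14:15–16:00, 17:00–17:15.
Quinn ∩ Sofia ∩ Ulrich: 11:45–12:30, 15:15–16:00.
Quinn ∩ Sofia ∩ Ulrich ∩ Mina: 11:45–12:30, 15:15–16:00.
Windows ≥ 75 min: (none).
That's 0 windows.

0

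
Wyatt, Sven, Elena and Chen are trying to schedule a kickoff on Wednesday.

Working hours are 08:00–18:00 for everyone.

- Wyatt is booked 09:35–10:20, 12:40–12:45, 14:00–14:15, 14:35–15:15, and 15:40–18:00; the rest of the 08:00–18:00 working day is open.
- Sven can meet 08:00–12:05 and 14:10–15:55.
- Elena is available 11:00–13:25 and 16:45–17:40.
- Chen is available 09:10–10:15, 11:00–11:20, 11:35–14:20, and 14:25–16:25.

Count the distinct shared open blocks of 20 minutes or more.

2

Wyatt free within 08:00–18:00: 08:00–09:35, 10:20–12:40, 12:45–14:00, 14:15–14:35, 15:15–15:40.
Wyatt ∩ Sven: 08:00–09:35, 10:20–12:05, 14:15–14:35, 15:15–15:40.
Wyatt ∩ Sven ∩ Elena: 11:00–12:05.
Wyatt ∩ Sven ∩ Elena ∩ Chen: 11:00–11:20, 11:35–12:05.
Windows ≥ 20 min: 11:00–11:20, 11:35–12:05.
That's 2 windows.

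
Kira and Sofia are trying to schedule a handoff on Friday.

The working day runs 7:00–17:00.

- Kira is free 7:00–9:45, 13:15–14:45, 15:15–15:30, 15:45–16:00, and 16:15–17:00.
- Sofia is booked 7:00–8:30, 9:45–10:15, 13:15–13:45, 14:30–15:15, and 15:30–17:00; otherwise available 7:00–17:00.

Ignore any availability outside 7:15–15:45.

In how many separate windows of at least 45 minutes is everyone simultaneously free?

Sofia free within 07:00–17:00: 08:30–09:45, 10:15–13:15, 13:45–14:30, 15:15–15:30.
Kira ∩ Sofia: 08:30–09:45, 13:45–14:30, 15:15–15:30.
Restricted to 07:15–15:45: 08:30–09:45, 13:45–14:30, 15:15–15:30.
Windows ≥ 45 min: 08:30–09:45, 13:45–14:30.
That's 2 windows.

2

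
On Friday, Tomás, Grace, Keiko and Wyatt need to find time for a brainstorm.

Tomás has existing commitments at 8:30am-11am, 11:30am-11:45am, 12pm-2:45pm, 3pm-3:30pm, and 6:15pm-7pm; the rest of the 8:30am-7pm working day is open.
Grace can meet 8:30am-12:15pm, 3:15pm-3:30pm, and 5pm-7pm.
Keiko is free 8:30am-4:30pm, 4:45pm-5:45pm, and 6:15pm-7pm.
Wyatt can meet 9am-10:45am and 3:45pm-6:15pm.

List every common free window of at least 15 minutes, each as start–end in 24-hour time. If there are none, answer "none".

Tomás free within 08:30–19:00: 11:00–11:30, 11:45–12:00, 14:45–15:00, 15:30–18:15.
Tomás ∩ Grace: 11:00–11:30, 11:45–12:00, 17:00–18:15.
Tomás ∩ Grace ∩ Keiko: 11:00–11:30, 11:45–12:00, 17:00–17:45.
Tomás ∩ Grace ∩ Keiko ∩ Wyatt: 17:00–17:45.
Windows ≥ 15 min: 17:00–17:45.

17:00–17:45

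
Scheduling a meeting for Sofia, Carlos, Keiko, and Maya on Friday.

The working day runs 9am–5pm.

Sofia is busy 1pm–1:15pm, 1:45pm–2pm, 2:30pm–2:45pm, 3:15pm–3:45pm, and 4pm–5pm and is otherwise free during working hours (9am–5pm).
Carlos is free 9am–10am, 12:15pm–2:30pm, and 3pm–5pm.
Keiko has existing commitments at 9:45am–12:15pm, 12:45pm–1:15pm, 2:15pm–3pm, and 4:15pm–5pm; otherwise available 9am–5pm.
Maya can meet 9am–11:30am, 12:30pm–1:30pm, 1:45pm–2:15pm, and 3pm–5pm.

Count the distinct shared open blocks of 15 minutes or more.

6

Sofia free within 09:00–17:00: 09:00–13:00, 13:15–13:45, 14:00–14:30, 14:45–15:15, 15:45–16:00.
Keiko free within 09:00–17:00: 09:00–09:45, 12:15–12:45, 13:15–14:15, 15:00–16:15.
Sofia ∩ Carlos: 09:00–10:00, 12:15–13:00, 13:15–13:45, 14:00–14:30, 15:00–15:15, 15:45–16:00.
Sofia ∩ Carlos ∩ Keiko: 09:00–09:45, 12:15–12:45, 13:15–13:45, 14:00–14:15, 15:00–15:15, 15:45–16:00.
Sofia ∩ Carlos ∩ Keiko ∩ Maya: 09:00–09:45, 12:30–12:45, 13:15–13:30, 14:00–14:15, 15:00–15:15, 15:45–16:00.
Windows ≥ 15 min: 09:00–09:45, 12:30–12:45, 13:15–13:30, 14:00–14:15, 15:00–15:15, 15:45–16:00.
That's 6 windows.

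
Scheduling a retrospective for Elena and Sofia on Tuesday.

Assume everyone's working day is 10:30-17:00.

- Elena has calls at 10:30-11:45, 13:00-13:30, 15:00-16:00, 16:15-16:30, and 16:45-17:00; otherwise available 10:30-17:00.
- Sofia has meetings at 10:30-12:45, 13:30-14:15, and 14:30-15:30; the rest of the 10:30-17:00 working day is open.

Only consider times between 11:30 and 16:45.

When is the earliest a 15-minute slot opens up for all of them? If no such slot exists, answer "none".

12:45

Elena free within 10:30–17:00: 11:45–13:00, 13:30–15:00, 16:00–16:15, 16:30–16:45.
Sofia free within 10:30–17:00: 12:45–13:30, 14:15–14:30, 15:30–17:00.
Elena ∩ Sofia: 12:45–13:00, 14:15–14:30, 16:00–16:15, 16:30–16:45.
Restricted to 11:30–16:45: 12:45–13:00, 14:15–14:30, 16:00–16:15, 16:30–16:45.
Windows ≥ 15 min: 12:45–13:00, 14:15–14:30, 16:00–16:15, 16:30–16:45.
Earliest such window starts at 12:45.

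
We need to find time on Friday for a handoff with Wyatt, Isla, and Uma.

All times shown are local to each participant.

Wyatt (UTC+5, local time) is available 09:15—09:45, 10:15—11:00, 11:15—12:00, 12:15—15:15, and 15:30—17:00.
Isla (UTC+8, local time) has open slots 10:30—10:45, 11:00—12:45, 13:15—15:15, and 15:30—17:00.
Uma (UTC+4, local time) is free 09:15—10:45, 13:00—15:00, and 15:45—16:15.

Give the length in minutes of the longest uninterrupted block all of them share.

45 minutes

Wyatt → UTC: 04:15–04:45, 05:15–06:00, 06:15–07:00, 07:15–10:15, 10:30–12:00.
Isla → UTC: 02:30–02:45, 03:00–04:45, 05:15–07:15, 07:30–09:00.
Uma → UTC: 05:15–06:45, 09:00–11:00, 11:45–12:15.
Wyatt ∩ Isla: 04:15–04:45, 05:15–06:00, 06:15–07:00, 07:30–09:00.
Wyatt ∩ Isla ∩ Uma: 05:15–06:00, 06:15–06:45.
Common window lengths: 45, 30 min; longest is 45.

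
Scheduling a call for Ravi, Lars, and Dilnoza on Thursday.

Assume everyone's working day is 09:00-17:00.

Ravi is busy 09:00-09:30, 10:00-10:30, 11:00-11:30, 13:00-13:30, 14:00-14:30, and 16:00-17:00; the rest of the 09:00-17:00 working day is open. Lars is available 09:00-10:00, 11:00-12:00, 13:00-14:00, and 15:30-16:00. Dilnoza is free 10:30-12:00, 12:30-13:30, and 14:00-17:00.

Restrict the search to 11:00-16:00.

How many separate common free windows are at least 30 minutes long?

2

Ravi free within 09:00–17:00: 09:30–10:00, 10:30–11:00, 11:30–13:00, 13:30–14:00, 14:30–16:00.
Ravi ∩ Lars: 09:30–10:00, 11:30–12:00, 13:30–14:00, 15:30–16:00.
Ravi ∩ Lars ∩ Dilnoza: 11:30–12:00, 15:30–16:00.
Restricted to 11:00–16:00: 11:30–12:00, 15:30–16:00.
Windows ≥ 30 min: 11:30–12:00, 15:30–16:00.
That's 2 windows.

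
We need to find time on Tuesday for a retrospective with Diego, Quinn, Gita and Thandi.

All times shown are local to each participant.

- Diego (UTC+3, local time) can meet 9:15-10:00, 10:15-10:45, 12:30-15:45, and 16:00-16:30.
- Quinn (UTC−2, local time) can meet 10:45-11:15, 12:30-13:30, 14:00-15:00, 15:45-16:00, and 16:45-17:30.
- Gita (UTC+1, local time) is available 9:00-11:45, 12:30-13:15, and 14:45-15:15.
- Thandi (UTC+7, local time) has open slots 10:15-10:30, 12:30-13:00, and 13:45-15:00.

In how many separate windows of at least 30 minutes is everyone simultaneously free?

Diego → UTC: 06:15–07:00, 07:15–07:45, 09:30–12:45, 13:00–13:30.
Quinn → UTC: 12:45–13:15, 14:30–15:30, 16:00–17:00, 17:45–18:00, 18:45–19:30.
Gita → UTC: 08:00–10:45, 11:30–12:15, 13:45–14:15.
Thandi → UTC: 03:15–03:30, 05:30–06:00, 06:45–08:00.
Diego ∩ Quinn: 13:00–13:15.
Diego ∩ Quinn ∩ Gita: (none).
Diego ∩ Quinn ∩ Gita ∩ Thandi: (none).
Windows ≥ 30 min: (none).
That's 0 windows.

0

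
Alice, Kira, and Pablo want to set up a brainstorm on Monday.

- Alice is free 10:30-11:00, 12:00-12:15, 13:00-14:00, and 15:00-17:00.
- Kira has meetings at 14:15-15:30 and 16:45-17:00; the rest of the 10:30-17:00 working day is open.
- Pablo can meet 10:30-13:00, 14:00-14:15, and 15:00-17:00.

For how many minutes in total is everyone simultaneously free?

Kira free within 10:30–17:00: 10:30–14:15, 15:30–16:45.
Alice ∩ Kira: 10:30–11:00, 12:00–12:15, 13:00–14:00, 15:30–16:45.
Alice ∩ Kira ∩ Pablo: 10:30–11:00, 12:00–12:15, 15:30–16:45.
Total common minutes: 30 + 15 + 75 = 120.

120 minutes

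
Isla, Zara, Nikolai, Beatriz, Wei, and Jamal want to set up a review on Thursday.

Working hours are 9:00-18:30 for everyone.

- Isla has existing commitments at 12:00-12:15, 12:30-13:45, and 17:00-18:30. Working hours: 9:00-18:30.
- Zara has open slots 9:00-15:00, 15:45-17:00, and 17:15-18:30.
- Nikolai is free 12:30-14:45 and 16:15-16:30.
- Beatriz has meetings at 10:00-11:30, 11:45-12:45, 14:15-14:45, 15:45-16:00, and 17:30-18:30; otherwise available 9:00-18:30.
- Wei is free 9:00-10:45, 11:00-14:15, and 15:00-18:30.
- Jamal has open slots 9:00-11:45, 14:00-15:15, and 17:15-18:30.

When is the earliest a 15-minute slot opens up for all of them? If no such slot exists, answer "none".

Isla free within 09:00–18:30: 09:00–12:00, 12:15–12:30, 13:45–17:00.
Beatriz free within 09:00–18:30: 09:00–10:00, 11:30–11:45, 12:45–14:15, 14:45–15:45, 16:00–17:30.
Isla ∩ Zara: 09:00–12:00, 12:15–12:30, 13:45–15:00, 15:45–17:00.
Isla ∩ Zara ∩ Nikolai: 13:45–14:45, 16:15–16:30.
Isla ∩ Zara ∩ Nikolai ∩ Beatriz: 13:45–14:15, 16:15–16:30.
Isla ∩ Zara ∩ Nikolai ∩ Beatriz ∩ Wei: 13:45–14:15, 16:15–16:30.
Isla ∩ Zara ∩ Nikolai ∩ Beatriz ∩ Wei ∩ Jamal: 14:00–14:15.
Windows ≥ 15 min: 14:00–14:15.
Earliest such window starts at 14:00.

14:00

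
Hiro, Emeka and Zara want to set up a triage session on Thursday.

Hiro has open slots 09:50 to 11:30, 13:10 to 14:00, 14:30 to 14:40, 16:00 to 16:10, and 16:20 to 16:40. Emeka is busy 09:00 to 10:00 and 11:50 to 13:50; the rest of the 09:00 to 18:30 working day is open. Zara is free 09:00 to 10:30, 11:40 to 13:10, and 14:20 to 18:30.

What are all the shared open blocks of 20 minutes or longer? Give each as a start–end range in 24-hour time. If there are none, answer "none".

Emeka free within 09:00–18:30: 10:00–11:50, 13:50–18:30.
Hiro ∩ Emeka: 10:00–11:30, 13:50–14:00, 14:30–14:40, 16:00–16:10, 16:20–16:40.
Hiro ∩ Emeka ∩ Zara: 10:00–10:30, 14:30–14:40, 16:00–16:10, 16:20–16:40.
Windows ≥ 20 min: 10:00–10:30, 16:20–16:40.

10:00–10:30, 16:20–16:40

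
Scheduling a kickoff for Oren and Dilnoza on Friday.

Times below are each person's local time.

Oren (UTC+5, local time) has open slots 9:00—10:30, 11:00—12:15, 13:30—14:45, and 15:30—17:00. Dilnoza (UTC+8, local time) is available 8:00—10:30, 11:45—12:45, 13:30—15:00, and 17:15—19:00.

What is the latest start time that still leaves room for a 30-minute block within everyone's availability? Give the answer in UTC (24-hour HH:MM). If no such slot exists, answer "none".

Oren → UTC: 04:00–05:30, 06:00–07:15, 08:30–09:45, 10:30–12:00.
Dilnoza → UTC: 00:00–02:30, 03:45–04:45, 05:30–07:00, 09:15–11:00.
Oren ∩ Dilnoza: 04:00–04:45, 06:00–07:00, 09:15–09:45, 10:30–11:00.
Windows ≥ 30 min: 04:00–04:45, 06:00–07:00, 09:15–09:45, 10:30–11:00.
Latest start in the last window 10:30–11:00 is 11:00 − 30 min = 10:30.

10:30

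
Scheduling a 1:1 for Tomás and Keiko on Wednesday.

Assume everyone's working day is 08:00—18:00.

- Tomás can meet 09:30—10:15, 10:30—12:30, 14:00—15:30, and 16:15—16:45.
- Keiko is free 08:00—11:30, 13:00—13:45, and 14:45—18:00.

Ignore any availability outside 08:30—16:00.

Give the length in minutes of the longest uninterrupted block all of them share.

60 minutes

Tomás ∩ Keiko: 09:30–10:15, 10:30–11:30, 14:45–15:30, 16:15–16:45.
Restricted to 08:30–16:00: 09:30–10:15, 10:30–11:30, 14:45–15:30.
Common window lengths: 45, 60, 45 min; longest is 60.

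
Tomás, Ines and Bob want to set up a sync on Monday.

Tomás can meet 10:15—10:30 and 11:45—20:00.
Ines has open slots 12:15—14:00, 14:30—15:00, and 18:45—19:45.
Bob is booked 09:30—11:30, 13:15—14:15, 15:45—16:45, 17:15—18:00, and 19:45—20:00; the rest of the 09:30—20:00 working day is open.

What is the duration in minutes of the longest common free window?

60 minutes

Bob free within 09:30–20:00: 11:30–13:15, 14:15–15:45, 16:45–17:15, 18:00–19:45.
Tomás ∩ Ines: 12:15–14:00, 14:30–15:00, 18:45–19:45.
Tomás ∩ Ines ∩ Bob: 12:15–13:15, 14:30–15:00, 18:45–19:45.
Common window lengths: 60, 30, 60 min; longest is 60.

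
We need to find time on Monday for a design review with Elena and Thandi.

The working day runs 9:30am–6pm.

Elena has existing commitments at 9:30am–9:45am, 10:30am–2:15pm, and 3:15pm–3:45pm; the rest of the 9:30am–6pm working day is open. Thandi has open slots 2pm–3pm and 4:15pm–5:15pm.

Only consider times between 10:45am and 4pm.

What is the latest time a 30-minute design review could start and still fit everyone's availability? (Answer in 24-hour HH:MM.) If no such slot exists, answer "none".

Elena free within 09:30–18:00: 09:45–10:30, 14:15–15:15, 15:45–18:00.
Elena ∩ Thandi: 14:15–15:00, 16:15–17:15.
Restricted to 10:45–16:00: 14:15–15:00.
Windows ≥ 30 min: 14:15–15:00.
Latest start in the last window 14:15–15:00 is 15:00 − 30 min = 14:30.

14:30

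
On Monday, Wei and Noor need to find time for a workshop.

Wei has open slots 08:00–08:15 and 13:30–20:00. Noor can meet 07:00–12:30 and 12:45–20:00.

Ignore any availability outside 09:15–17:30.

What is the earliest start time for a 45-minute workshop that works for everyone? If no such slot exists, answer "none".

Wei ∩ Noor: 08:00–08:15, 13:30–20:00.
Restricted to 09:15–17:30: 13:30–17:30.
Windows ≥ 45 min: 13:30–17:30.
Earliest such window starts at 13:30.

13:30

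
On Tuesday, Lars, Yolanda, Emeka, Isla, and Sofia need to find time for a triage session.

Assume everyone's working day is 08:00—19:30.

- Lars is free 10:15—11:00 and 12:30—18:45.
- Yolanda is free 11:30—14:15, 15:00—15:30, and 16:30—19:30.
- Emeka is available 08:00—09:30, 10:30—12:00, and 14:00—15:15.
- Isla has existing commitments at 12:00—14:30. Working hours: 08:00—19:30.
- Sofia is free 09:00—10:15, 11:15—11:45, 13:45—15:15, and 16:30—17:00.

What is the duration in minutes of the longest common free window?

Isla free within 08:00–19:30: 08:00–12:00, 14:30–19:30.
Lars ∩ Yolanda: 12:30–14:15, 15:00–15:30, 16:30–18:45.
Lars ∩ Yolanda ∩ Emeka: 14:00–14:15, 15:00–15:15.
Lars ∩ Yolanda ∩ Emeka ∩ Isla: 15:00–15:15.
Lars ∩ Yolanda ∩ Emeka ∩ Isla ∩ Sofia: 15:00–15:15.
Single common window of 15 minutes.

15 minutes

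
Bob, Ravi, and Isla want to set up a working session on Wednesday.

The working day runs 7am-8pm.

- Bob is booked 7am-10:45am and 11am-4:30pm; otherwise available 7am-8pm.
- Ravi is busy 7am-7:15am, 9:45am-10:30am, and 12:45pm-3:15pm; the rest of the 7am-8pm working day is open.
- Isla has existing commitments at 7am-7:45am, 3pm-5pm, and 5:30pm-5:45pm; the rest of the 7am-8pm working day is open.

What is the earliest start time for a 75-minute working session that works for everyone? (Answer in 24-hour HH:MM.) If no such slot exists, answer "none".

17:45

Bob free within 07:00–20:00: 10:45–11:00, 16:30–20:00.
Ravi free within 07:00–20:00: 07:15–09:45, 10:30–12:45, 15:15–20:00.
Isla free within 07:00–20:00: 07:45–15:00, 17:00–17:30, 17:45–20:00.
Bob ∩ Ravi: 10:45–11:00, 16:30–20:00.
Bob ∩ Ravi ∩ Isla: 10:45–11:00, 17:00–17:30, 17:45–20:00.
Windows ≥ 75 min: 17:45–20:00.
Earliest such window starts at 17:45.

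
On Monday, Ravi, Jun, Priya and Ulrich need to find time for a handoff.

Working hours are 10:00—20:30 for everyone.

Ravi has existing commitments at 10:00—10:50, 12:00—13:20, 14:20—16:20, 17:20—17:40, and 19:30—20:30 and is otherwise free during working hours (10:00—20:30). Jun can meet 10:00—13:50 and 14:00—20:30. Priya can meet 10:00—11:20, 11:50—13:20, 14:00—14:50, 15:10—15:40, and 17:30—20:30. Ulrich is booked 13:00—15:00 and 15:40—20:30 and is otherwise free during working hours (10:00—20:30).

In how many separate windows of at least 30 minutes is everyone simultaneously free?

Ravi free within 10:00–20:30: 10:50–12:00, 13:20–14:20, 16:20–17:20, 17:40–19:30.
Ulrich free within 10:00–20:30: 10:00–13:00, 15:00–15:40.
Ravi ∩ Jun: 10:50–12:00, 13:20–13:50, 14:00–14:20, 16:20–17:20, 17:40–19:30.
Ravi ∩ Jun ∩ Priya: 10:50–11:20, 11:50–12:00, 14:00–14:20, 17:40–19:30.
Ravi ∩ Jun ∩ Priya ∩ Ulrich: 10:50–11:20, 11:50–12:00.
Windows ≥ 30 min: 10:50–11:20.
That's 1 window.

1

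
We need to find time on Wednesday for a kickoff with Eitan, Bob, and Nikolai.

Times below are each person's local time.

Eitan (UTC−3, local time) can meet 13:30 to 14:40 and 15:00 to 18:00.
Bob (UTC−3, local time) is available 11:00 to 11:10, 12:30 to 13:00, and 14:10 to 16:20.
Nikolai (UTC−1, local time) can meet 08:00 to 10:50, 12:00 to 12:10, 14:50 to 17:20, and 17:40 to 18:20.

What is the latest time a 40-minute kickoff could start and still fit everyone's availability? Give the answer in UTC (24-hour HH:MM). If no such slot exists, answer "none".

18:40

Eitan → UTC: 16:30–17:40, 18:00–21:00.
Bob → UTC: 14:00–14:10, 15:30–16:00, 17:10–19:20.
Nikolai → UTC: 09:00–11:50, 13:00–13:10, 15:50–18:20, 18:40–19:20.
Eitan ∩ Bob: 17:10–17:40, 18:00–19:20.
Eitan ∩ Bob ∩ Nikolai: 17:10–17:40, 18:00–18:20, 18:40–19:20.
Windows ≥ 40 min: 18:40–19:20.
Latest start in the last window 18:40–19:20 is 19:20 − 40 min = 18:40.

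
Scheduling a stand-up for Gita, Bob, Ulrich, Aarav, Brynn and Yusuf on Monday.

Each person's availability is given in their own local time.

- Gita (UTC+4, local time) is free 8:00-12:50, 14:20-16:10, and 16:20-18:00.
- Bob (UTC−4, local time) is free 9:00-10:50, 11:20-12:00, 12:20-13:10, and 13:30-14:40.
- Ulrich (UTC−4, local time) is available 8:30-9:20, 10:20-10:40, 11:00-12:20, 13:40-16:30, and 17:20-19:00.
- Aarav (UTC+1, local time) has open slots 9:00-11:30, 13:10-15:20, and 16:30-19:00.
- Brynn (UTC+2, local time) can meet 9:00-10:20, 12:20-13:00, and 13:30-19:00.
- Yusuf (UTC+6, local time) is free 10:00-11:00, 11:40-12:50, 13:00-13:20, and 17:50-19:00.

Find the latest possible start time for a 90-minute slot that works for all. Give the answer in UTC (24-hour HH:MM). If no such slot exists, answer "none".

Gita → UTC: 04:00–08:50, 10:20–12:10, 12:20–14:00.
Bob → UTC: 13:00–14:50, 15:20–16:00, 16:20–17:10, 17:30–18:40.
Ulrich → UTC: 12:30–13:20, 14:20–14:40, 15:00–16:20, 17:40–20:30, 21:20–23:00.
Aarav → UTC: 08:00–10:30, 12:10–14:20, 15:30–18:00.
Brynn → UTC: 07:00–08:20, 10:20–11:00, 11:30–17:00.
Yusuf → UTC: 04:00–05:00, 05:40–06:50, 07:00–07:20, 11:50–13:00.
Gita ∩ Bob: 13:00–14:00.
Gita ∩ Bob ∩ Ulrich: 13:00–13:20.
Gita ∩ Bob ∩ Ulrich ∩ Aarav: 13:00–13:20.
Gita ∩ Bob ∩ Ulrich ∩ Aarav ∩ Brynn: 13:00–13:20.
Gita ∩ Bob ∩ Ulrich ∩ Aarav ∩ Brynn ∩ Yusuf: (none).
Windows ≥ 90 min: (none).

none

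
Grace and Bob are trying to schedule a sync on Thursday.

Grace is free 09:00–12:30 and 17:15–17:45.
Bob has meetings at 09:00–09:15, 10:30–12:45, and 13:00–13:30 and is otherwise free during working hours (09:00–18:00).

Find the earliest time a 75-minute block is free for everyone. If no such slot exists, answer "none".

09:15

Bob free within 09:00–18:00: 09:15–10:30, 12:45–13:00, 13:30–18:00.
Grace ∩ Bob: 09:15–10:30, 17:15–17:45.
Windows ≥ 75 min: 09:15–10:30.
Earliest such window starts at 09:15.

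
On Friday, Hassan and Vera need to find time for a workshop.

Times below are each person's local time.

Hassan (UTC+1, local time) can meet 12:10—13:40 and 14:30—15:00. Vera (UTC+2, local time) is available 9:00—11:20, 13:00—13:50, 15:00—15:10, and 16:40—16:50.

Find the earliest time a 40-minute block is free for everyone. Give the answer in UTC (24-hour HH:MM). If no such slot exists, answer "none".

Hassan → UTC: 11:10–12:40, 13:30–14:00.
Vera → UTC: 07:00–09:20, 11:00–11:50, 13:00–13:10, 14:40–14:50.
Hassan ∩ Vera: 11:10–11:50.
Windows ≥ 40 min: 11:10–11:50.
Earliest such window starts at 11:10.

11:10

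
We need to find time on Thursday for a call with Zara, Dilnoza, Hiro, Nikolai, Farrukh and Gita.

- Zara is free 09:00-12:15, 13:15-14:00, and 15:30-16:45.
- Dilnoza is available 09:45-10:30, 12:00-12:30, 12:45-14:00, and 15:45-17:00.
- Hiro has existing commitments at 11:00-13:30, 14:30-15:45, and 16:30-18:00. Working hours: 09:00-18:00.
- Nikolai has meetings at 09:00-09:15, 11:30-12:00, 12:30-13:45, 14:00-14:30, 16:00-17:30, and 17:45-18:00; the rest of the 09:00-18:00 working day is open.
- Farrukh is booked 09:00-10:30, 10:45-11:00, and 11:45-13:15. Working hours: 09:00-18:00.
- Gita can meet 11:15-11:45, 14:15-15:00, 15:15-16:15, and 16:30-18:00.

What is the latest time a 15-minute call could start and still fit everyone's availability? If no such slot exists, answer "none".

15:45

Hiro free within 09:00–18:00: 09:00–11:00, 13:30–14:30, 15:45–16:30.
Nikolai free within 09:00–18:00: 09:15–11:30, 12:00–12:30, 13:45–14:00, 14:30–16:00, 17:30–17:45.
Farrukh free within 09:00–18:00: 10:30–10:45, 11:00–11:45, 13:15–18:00.
Zara ∩ Dilnoza: 09:45–10:30, 12:00–12:15, 13:15–14:00, 15:45–16:45.
Zara ∩ Dilnoza ∩ Hiro: 09:45–10:30, 13:30–14:00, 15:45–16:30.
Zara ∩ Dilnoza ∩ Hiro ∩ Nikolai: 09:45–10:30, 13:45–14:00, 15:45–16:00.
Zara ∩ Dilnoza ∩ Hiro ∩ Nikolai ∩ Farrukh: 13:45–14:00, 15:45–16:00.
Zara ∩ Dilnoza ∩ Hiro ∩ Nikolai ∩ Farrukh ∩ Gita: 15:45–16:00.
Windows ≥ 15 min: 15:45–16:00.
Latest start in the last window 15:45–16:00 is 16:00 − 15 min = 15:45.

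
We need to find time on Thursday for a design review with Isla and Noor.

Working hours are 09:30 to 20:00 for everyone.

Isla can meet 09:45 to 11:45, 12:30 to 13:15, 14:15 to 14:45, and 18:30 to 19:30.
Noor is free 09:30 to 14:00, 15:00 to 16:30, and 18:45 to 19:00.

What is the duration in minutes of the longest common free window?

120 minutes

Isla ∩ Noor: 09:45–11:45, 12:30–13:15, 18:45–19:00.
Common window lengths: 120, 45, 15 min; longest is 120.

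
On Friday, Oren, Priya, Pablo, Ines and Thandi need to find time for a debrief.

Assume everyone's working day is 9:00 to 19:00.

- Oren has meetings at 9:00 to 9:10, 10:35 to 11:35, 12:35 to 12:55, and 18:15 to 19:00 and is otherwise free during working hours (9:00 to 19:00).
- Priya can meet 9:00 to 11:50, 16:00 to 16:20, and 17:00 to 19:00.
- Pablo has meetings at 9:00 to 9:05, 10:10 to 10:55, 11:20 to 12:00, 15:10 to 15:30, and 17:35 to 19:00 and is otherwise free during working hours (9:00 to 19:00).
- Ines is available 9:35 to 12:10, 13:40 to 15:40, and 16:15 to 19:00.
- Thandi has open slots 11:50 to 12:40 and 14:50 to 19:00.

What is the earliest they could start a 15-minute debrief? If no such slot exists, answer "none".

Oren free within 09:00–19:00: 09:10–10:35, 11:35–12:35, 12:55–18:15.
Pablo free within 09:00–19:00: 09:05–10:10, 10:55–11:20, 12:00–15:10, 15:30–17:35.
Oren ∩ Priya: 09:10–10:35, 11:35–11:50, 16:00–16:20, 17:00–18:15.
Oren ∩ Priya ∩ Pablo: 09:10–10:10, 16:00–16:20, 17:00–17:35.
Oren ∩ Priya ∩ Pablo ∩ Ines: 09:35–10:10, 16:15–16:20, 17:00–17:35.
Oren ∩ Priya ∩ Pablo ∩ Ines ∩ Thandi: 16:15–16:20, 17:00–17:35.
Windows ≥ 15 min: 17:00–17:35.
Earliest such window starts at 17:00.

17:00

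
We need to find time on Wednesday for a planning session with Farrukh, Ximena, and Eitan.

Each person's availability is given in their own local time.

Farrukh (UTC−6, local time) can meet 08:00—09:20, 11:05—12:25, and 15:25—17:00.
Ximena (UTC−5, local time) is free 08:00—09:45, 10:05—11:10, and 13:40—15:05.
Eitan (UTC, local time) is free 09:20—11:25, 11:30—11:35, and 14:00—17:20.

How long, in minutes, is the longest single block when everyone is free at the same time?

Farrukh → UTC: 14:00–15:20, 17:05–18:25, 21:25–23:00.
Ximena → UTC: 13:00–14:45, 15:05–16:10, 18:40–20:05.
Eitan → UTC: 09:20–11:25, 11:30–11:35, 14:00–17:20.
Farrukh ∩ Ximena: 14:00–14:45, 15:05–15:20.
Farrukh ∩ Ximena ∩ Eitan: 14:00–14:45, 15:05–15:20.
Common window lengths: 45, 15 min; longest is 45.

45 minutes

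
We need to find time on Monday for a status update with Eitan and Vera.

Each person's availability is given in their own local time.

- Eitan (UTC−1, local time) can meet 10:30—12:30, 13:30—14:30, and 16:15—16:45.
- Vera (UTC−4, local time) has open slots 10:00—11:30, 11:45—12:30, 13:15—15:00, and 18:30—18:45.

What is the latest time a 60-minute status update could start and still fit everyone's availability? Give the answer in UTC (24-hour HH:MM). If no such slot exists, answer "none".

14:30

Eitan → UTC: 11:30–13:30, 14:30–15:30, 17:15–17:45.
Vera → UTC: 14:00–15:30, 15:45–16:30, 17:15–19:00, 22:30–22:45.
Eitan ∩ Vera: 14:30–15:30, 17:15–17:45.
Windows ≥ 60 min: 14:30–15:30.
Latest start in the last window 14:30–15:30 is 15:30 − 60 min = 14:30.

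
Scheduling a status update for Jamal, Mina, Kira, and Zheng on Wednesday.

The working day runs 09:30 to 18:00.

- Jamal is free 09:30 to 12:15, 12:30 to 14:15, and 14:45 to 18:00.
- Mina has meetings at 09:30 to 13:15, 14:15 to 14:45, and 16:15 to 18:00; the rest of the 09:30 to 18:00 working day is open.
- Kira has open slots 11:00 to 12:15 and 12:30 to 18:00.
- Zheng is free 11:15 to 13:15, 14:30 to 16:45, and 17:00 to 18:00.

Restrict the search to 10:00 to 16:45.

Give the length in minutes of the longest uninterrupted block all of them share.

Mina free within 09:30–18:00: 13:15–14:15, 14:45–16:15.
Jamal ∩ Mina: 13:15–14:15, 14:45–16:15.
Jamal ∩ Mina ∩ Kira: 13:15–14:15, 14:45–16:15.
Jamal ∩ Mina ∩ Kira ∩ Zheng: 14:45–16:15.
Restricted to 10:00–16:45: 14:45–16:15.
Single common window of 90 minutes.

90 minutes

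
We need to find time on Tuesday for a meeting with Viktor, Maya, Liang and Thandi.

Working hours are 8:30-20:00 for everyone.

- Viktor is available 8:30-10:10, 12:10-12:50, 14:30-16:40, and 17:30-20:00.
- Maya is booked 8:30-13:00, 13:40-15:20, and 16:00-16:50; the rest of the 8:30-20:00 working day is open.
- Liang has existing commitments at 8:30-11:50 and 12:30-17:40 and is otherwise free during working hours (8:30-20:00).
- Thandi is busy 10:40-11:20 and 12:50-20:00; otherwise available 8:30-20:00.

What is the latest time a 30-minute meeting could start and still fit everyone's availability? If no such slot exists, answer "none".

none

Maya free within 08:30–20:00: 13:00–13:40, 15:20–16:00, 16:50–20:00.
Liang free within 08:30–20:00: 11:50–12:30, 17:40–20:00.
Thandi free within 08:30–20:00: 08:30–10:40, 11:20–12:50.
Viktor ∩ Maya: 15:20–16:00, 17:30–20:00.
Viktor ∩ Maya ∩ Liang: 17:40–20:00.
Viktor ∩ Maya ∩ Liang ∩ Thandi: (none).
Windows ≥ 30 min: (none).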